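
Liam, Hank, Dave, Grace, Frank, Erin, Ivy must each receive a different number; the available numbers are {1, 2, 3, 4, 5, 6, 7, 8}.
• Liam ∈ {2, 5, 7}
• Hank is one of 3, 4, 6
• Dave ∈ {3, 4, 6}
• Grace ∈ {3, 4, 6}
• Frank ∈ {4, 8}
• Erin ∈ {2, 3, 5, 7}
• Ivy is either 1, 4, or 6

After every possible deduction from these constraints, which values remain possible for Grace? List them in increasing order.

Hank, Dave, Grace between them cover only {3, 4, 6} — a naked triple. Remove those values from Frank, Erin, Ivy.
Frank has just one choice, so Frank = 8.
Ivy has just one choice, so Ivy = 1.
No further eliminations apply; Grace can still be any of 3, 4, 6.

3, 4, 6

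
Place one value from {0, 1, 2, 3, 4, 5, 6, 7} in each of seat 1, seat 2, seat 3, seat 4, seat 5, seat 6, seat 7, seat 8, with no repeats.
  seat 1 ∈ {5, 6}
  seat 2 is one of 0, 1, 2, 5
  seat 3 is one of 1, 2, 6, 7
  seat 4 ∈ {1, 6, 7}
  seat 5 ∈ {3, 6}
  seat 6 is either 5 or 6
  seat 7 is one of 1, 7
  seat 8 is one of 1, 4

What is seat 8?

4

The 8 variables draw from only 8 values {0, 1, 2, 3, 4, 5, 6, 7}, so each is used; only seat 2 can be 0, hence seat 2 = 0.
The 7 still-open variables together cover exactly {1, 2, 3, 4, 5, 6, 7} — 7 values for 7 variables — and 2 appears only in seat 3's list, so seat 3 = 2.
Among the 6 still-open variables, 3 fits only seat 5 (and all 6 values in {1, 3, 4, 5, 6, 7} must be used), so seat 5 = 3.
The 5 still-open variables together cover exactly {1, 4, 5, 6, 7} — 5 values for 5 variables — and 4 appears only in seat 8's list, so seat 8 = 4.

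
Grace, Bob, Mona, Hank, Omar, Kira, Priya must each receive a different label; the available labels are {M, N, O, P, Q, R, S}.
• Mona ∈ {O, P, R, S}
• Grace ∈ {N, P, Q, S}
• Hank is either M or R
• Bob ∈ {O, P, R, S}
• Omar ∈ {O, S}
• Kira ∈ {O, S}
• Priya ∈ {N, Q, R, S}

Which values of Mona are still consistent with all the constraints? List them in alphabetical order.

P, R

The 7 variables draw from only 7 values {M, N, O, P, Q, R, S}, so each is used; only Hank can be M, hence Hank = M.
Omar and Kira share exactly the 2 values {O, S}; by pigeonhole those values go to them, so strike O, S from Grace, Bob, Mona, Priya.
Bob and Mona share exactly the 2 values {P, R}; by pigeonhole those values go to them, so strike P, R from Grace, Priya.
No further eliminations apply; Mona can still be any of P, R.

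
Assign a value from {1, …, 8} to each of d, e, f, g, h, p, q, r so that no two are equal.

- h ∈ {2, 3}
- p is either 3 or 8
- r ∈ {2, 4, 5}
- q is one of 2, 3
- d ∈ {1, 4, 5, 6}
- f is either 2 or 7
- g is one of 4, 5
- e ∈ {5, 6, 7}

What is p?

Among the 8 variables, 1 fits only d (and all 8 values in {1, 2, 3, 4, 5, 6, 7, 8} must be used), so d = 1.
The 7 still-open variables together cover exactly {2, 3, 4, 5, 6, 7, 8} — 7 values for 7 variables — and 6 appears only in e's list, so e = 6.
The 6 still-open variables together cover exactly {2, 3, 4, 5, 7, 8} — 6 values for 6 variables — and 7 appears only in f's list, so f = 7.
The 5 still-open variables together cover exactly {2, 3, 4, 5, 8} — 5 values for 5 variables — and 8 appears only in p's list, so p = 8.

8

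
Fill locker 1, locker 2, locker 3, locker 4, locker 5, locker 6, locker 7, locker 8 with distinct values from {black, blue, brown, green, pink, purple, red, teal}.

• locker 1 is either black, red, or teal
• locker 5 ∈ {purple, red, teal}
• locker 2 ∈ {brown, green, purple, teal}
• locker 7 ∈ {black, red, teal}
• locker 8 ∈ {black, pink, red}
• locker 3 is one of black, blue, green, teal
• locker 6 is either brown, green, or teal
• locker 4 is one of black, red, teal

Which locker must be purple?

Among the 8 variables, blue fits only locker 3 (and all 8 values in {black, blue, brown, green, pink, purple, red, teal} must be used), so locker 3 = blue.
The 7 still-open variables draw from only 7 values {black, brown, green, pink, purple, red, teal}, so each is used; only locker 8 can be pink, hence locker 8 = pink.
The 3 variables locker 1, locker 4, locker 7 are confined to {black, red, teal}, which locks those values in; drop them from locker 2, locker 5, locker 6.
So purple goes to locker 5.

locker 5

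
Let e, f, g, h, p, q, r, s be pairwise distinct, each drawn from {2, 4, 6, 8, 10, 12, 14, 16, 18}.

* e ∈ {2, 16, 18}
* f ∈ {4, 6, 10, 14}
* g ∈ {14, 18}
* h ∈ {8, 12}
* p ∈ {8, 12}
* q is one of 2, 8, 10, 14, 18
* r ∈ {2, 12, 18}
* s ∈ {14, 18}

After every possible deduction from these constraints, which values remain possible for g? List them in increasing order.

14, 18

The 2 variables g and s are confined to {14, 18}, which locks those values in; drop them from e, f, q, r.
h and p between them cover only {8, 12} — a naked pair. Remove those values from q, r.
r's domain is down to {2}, so r = 2. Strike 2 from e, q.
That leaves e = 16.
That leaves q = 10. Eliminate 10 elsewhere: f.
No further eliminations apply; g can still be any of 14, 18.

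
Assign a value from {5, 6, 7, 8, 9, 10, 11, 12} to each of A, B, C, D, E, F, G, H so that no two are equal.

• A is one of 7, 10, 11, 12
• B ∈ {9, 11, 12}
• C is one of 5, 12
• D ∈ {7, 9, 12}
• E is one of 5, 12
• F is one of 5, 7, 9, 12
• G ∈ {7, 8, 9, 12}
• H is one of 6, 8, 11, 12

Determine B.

11

Among the 8 variables, 6 fits only H (and all 8 values in {5, 6, 7, 8, 9, 10, 11, 12} must be used), so H = 6.
Among the 7 still-open variables, 8 fits only G (and all 7 values in {5, 7, 8, 9, 10, 11, 12} must be used), so G = 8.
The 6 still-open variables draw from only 6 values {5, 7, 9, 10, 11, 12}, so each is used; only A can be 10, hence A = 10.
The 5 still-open variables together cover exactly {5, 7, 9, 11, 12} — 5 values for 5 variables — and 11 appears only in B's list, so B = 11.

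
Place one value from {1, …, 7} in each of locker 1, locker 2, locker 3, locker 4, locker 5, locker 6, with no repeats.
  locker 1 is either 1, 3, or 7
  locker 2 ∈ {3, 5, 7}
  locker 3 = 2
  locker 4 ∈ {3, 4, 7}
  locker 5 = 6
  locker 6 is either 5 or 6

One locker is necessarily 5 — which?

locker 3 must be 2 (only option left).
locker 5 has just one choice, so locker 5 = 6. Eliminate 6 elsewhere: locker 6.

locker 6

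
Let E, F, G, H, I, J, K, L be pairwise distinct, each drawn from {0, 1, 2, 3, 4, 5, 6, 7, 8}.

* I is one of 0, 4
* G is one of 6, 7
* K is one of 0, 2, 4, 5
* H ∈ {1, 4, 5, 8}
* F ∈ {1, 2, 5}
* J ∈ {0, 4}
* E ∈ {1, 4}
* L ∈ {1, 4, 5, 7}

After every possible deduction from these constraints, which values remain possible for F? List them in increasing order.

Among the 8 variables, 6 fits only G (and all 8 values in {0, 1, 2, 4, 5, 6, 7, 8} must be used), so G = 6.
Among the 7 still-open variables, 7 fits only L (and all 7 values in {0, 1, 2, 4, 5, 7, 8} must be used), so L = 7.
Among the 6 still-open variables, 8 fits only H (and all 6 values in {0, 1, 2, 4, 5, 8} must be used), so H = 8.
I and J between them cover only {0, 4} — a naked pair. Remove those values from E, K.
E must be 1 (only option left). Eliminate 1 elsewhere: F.
No further eliminations apply; F can still be any of 2, 5.

2, 5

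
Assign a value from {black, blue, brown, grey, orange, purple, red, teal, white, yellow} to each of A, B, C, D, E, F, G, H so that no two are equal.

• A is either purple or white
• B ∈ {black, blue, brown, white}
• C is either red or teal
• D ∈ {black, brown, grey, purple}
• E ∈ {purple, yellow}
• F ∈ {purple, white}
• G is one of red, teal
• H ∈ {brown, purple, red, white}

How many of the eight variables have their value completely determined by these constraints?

A and F share exactly the 2 values {purple, white}; by pigeonhole those values go to them, so strike purple, white from B, D, E, H.
E must be yellow (only option left).
C and G between them cover only {red, teal} — a naked pair. Remove those values from H.
H's domain is down to {brown}, so H = brown. Remove brown from B, D.
Determined: E=yellow, H=brown. The other variables each still have more than one consistent value. That makes 2.

2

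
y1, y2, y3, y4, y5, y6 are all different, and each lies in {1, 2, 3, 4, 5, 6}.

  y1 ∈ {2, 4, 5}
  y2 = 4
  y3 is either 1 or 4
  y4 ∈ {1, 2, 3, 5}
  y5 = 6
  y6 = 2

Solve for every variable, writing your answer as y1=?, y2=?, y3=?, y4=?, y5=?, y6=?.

y2 has just one choice, so y2 = 4. Strike 4 from y1, y3.
y3 must be 1 (only option left). Remove 1 from y4.
y5's domain is down to {6}, so y5 = 6.
y6 has just one choice, so y6 = 2. Strike 2 from y1, y4.
y1's domain is down to {5}, so y1 = 5. So y4 can't be 5.
y4's domain is down to {3}, so y4 = 3.

y1=5, y2=4, y3=1, y4=3, y5=6, y6=2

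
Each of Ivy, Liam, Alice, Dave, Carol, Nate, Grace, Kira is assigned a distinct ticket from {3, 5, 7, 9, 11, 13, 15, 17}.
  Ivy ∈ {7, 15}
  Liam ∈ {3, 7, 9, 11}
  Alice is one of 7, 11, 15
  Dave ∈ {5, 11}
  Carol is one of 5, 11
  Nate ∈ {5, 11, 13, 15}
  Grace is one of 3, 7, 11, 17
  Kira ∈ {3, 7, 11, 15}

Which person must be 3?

The 8 variables together cover exactly {3, 5, 7, 9, 11, 13, 15, 17} — 8 values for 8 variables — and 9 appears only in Liam's list, so Liam = 9.
Among the 7 still-open variables, 13 fits only Nate (and all 7 values in {3, 5, 7, 11, 13, 15, 17} must be used), so Nate = 13.
The 6 still-open variables together cover exactly {3, 5, 7, 11, 15, 17} — 6 values for 6 variables — and 17 appears only in Grace's list, so Grace = 17.
Among the 5 still-open variables, 3 fits only Kira (and all 5 values in {3, 5, 7, 11, 15} must be used), so Kira = 3.

Kira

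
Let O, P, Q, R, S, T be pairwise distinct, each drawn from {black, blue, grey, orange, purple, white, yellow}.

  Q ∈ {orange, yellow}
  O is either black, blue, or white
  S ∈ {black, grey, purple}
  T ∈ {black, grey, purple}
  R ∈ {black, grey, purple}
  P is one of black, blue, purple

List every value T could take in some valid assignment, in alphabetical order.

black, grey, purple

The 3 variables R, S, T are confined to {black, grey, purple}, which locks those values in; drop them from O, P.
P has just one choice, so P = blue. Eliminate blue elsewhere: O.
O has just one choice, so O = white.
No further eliminations apply; T can still be any of black, grey, purple.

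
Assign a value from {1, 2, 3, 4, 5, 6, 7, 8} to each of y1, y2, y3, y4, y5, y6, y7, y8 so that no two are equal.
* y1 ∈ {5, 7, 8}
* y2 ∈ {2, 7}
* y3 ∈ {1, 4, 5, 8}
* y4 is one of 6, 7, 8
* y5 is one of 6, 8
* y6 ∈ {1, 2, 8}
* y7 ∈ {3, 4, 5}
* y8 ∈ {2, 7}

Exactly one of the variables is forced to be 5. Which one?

The 8 variables draw from only 8 values {1, 2, 3, 4, 5, 6, 7, 8}, so each is used; only y7 can be 3, hence y7 = 3.
The 7 still-open variables together cover exactly {1, 2, 4, 5, 6, 7, 8} — 7 values for 7 variables — and 4 appears only in y3's list, so y3 = 4.
Among the 6 still-open variables, 1 fits only y6 (and all 6 values in {1, 2, 5, 6, 7, 8} must be used), so y6 = 1.
The 5 still-open variables draw from only 5 values {2, 5, 6, 7, 8}, so each is used; only y1 can be 5, hence y1 = 5.

y1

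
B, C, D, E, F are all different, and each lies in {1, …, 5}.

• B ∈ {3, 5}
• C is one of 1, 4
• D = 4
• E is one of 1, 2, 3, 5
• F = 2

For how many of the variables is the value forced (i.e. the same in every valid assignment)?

D must be 4 (only option left). Eliminate 4 elsewhere: C.
That leaves F = 2. Strike 2 from E.
C has just one choice, so C = 1. Remove 1 from E.
Determined: C=1, D=4, F=2. The other variables each still have more than one consistent value. That makes 3.

3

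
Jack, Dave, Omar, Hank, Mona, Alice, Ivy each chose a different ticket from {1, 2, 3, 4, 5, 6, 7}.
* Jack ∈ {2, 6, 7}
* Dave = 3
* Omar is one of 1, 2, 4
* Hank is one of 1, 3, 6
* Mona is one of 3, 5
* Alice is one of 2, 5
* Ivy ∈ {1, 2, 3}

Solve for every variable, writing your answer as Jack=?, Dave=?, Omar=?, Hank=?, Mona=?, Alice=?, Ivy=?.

Dave must be 3 (only option left). Remove 3 from Hank, Mona, Ivy.
Mona's domain is down to {5}, so Mona = 5. Strike 5 from Alice.
Alice has just one choice, so Alice = 2. Strike 2 from Jack, Omar, Ivy.
Ivy must be 1 (only option left). So Omar, Hank can't be 1.
That leaves Omar = 4.
Hank must be 6 (only option left). So Jack can't be 6.
That leaves Jack = 7.

Jack=7, Dave=3, Omar=4, Hank=6, Mona=5, Alice=2, Ivy=1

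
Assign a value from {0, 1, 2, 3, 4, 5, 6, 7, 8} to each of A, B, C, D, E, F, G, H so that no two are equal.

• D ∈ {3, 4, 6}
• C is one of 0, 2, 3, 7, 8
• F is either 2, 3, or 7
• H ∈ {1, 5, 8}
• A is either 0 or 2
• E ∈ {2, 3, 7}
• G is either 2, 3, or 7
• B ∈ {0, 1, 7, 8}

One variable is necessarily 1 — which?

The 3 variables E, F, G are confined to {2, 3, 7}, which locks those values in; drop them from A, B, C, D.
A's domain is down to {0}, so A = 0. Strike 0 from B, C.
That leaves C = 8. Strike 8 from B, H.
So 1 goes to B.

B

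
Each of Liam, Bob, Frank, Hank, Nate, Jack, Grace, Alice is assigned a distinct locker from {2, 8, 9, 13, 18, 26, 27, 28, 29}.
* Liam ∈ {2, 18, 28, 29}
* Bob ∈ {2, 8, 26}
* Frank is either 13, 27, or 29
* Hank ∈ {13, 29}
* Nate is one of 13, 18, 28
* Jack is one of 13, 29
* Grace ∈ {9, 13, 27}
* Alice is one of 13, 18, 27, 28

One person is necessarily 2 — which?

Hank and Jack between them cover only {13, 29} — a naked pair. Remove those values from Liam, Frank, Nate, Grace, Alice.
Frank has just one choice, so Frank = 27. Strike 27 from Grace, Alice.
That leaves Grace = 9.
Nate and Alice share exactly the 2 values {18, 28}; by pigeonhole those values go to them, so strike 18, 28 from Liam.

Liam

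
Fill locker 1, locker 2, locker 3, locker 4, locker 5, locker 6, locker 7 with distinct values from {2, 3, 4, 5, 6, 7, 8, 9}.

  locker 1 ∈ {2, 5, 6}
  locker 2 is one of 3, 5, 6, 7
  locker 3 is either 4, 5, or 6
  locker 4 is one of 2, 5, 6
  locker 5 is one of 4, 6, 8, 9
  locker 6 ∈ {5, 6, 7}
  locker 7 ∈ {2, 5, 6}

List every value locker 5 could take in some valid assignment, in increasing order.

locker 1, locker 4, locker 7 between them cover only {2, 5, 6} — a naked triple. Remove those values from locker 2, locker 3, locker 5, locker 6.
locker 3 has just one choice, so locker 3 = 4. Remove 4 from locker 5.
That leaves locker 6 = 7. Strike 7 from locker 2.
locker 2 must be 3 (only option left).
No further eliminations apply; locker 5 can still be any of 8, 9.

8, 9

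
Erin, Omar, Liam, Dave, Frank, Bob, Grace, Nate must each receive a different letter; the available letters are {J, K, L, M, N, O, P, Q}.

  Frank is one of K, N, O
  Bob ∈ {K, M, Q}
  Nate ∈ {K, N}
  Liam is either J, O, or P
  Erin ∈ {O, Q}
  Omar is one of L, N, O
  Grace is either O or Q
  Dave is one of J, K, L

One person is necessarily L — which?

Omar

Among the 8 variables, M fits only Bob (and all 8 values in {J, K, L, M, N, O, P, Q} must be used), so Bob = M.
The 7 still-open variables draw from only 7 values {J, K, L, N, O, P, Q}, so each is used; only Liam can be P, hence Liam = P.
The 6 still-open variables draw from only 6 values {J, K, L, N, O, Q}, so each is used; only Dave can be J, hence Dave = J.
The 5 still-open variables together cover exactly {K, L, N, O, Q} — 5 values for 5 variables — and L appears only in Omar's list, so Omar = L.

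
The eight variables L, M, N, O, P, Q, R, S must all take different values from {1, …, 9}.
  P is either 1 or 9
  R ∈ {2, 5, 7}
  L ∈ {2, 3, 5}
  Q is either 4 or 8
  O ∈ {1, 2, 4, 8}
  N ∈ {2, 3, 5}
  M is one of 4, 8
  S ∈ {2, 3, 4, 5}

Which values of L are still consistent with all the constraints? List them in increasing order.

2, 3, 5

The 8 variables draw from only 8 values {1, 2, 3, 4, 5, 7, 8, 9}, so each is used; only R can be 7, hence R = 7.
The 7 still-open variables draw from only 7 values {1, 2, 3, 4, 5, 8, 9}, so each is used; only P can be 9, hence P = 9.
The 6 still-open variables together cover exactly {1, 2, 3, 4, 5, 8} — 6 values for 6 variables — and 1 appears only in O's list, so O = 1.
M and Q share exactly the 2 values {4, 8}; by pigeonhole those values go to them, so strike 4, 8 from S.
No further eliminations apply; L can still be any of 2, 3, 5.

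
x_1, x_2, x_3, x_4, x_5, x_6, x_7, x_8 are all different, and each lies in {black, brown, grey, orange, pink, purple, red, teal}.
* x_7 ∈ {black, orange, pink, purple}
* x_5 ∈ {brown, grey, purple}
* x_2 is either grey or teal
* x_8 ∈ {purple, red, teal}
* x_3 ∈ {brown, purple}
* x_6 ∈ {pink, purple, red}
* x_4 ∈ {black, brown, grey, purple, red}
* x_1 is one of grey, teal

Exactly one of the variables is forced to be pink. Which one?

The 8 variables together cover exactly {black, brown, grey, orange, pink, purple, red, teal} — 8 values for 8 variables — and orange appears only in x_7's list, so x_7 = orange.
The 7 still-open variables draw from only 7 values {black, brown, grey, pink, purple, red, teal}, so each is used; only x_4 can be black, hence x_4 = black.
Among the 6 still-open variables, pink fits only x_6 (and all 6 values in {brown, grey, pink, purple, red, teal} must be used), so x_6 = pink.

x_6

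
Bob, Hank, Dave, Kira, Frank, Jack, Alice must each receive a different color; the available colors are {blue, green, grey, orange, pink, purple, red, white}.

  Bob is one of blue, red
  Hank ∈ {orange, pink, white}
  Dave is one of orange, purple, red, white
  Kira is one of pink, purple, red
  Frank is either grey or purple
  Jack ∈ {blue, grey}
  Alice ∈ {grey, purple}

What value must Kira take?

pink

Frank and Alice share exactly the 2 values {grey, purple}; by pigeonhole those values go to them, so strike grey, purple from Dave, Kira, Jack.
That leaves Jack = blue. Eliminate blue elsewhere: Bob.
Bob must be red (only option left). Eliminate red elsewhere: Dave, Kira.
So Kira = pink.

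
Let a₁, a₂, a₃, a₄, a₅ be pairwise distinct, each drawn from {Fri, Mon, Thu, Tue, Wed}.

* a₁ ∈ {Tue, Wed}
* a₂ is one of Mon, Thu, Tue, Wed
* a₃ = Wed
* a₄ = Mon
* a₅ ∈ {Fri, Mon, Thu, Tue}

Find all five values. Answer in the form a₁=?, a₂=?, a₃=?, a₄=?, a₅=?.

a₃ has just one choice, so a₃ = Wed. So a₁, a₂ can't be Wed.
a₄ has just one choice, so a₄ = Mon. Eliminate Mon elsewhere: a₂, a₅.
a₁ has just one choice, so a₁ = Tue. Eliminate Tue elsewhere: a₂, a₅.
That leaves a₂ = Thu. Eliminate Thu elsewhere: a₅.
That leaves a₅ = Fri.

a₁=Tue, a₂=Thu, a₃=Wed, a₄=Mon, a₅=Fri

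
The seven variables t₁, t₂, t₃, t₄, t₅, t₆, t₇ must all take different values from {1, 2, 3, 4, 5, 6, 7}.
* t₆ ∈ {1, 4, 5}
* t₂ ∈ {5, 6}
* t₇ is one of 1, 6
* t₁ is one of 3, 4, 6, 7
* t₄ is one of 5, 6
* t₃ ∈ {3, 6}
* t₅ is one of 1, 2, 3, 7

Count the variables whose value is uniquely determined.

Among the 7 variables, 2 fits only t₅ (and all 7 values in {1, 2, 3, 4, 5, 6, 7} must be used), so t₅ = 2.
The 6 still-open variables together cover exactly {1, 3, 4, 5, 6, 7} — 6 values for 6 variables — and 7 appears only in t₁'s list, so t₁ = 7.
The 5 still-open variables draw from only 5 values {1, 3, 4, 5, 6}, so each is used; only t₃ can be 3, hence t₃ = 3.
The 4 still-open variables draw from only 4 values {1, 4, 5, 6}, so each is used; only t₆ can be 4, hence t₆ = 4.
The 3 still-open variables together cover exactly {1, 5, 6} — 3 values for 3 variables — and 1 appears only in t₇'s list, so t₇ = 1.
Determined: t₁=7, t₃=3, t₅=2, t₆=4, t₇=1. The other variables each still have more than one consistent value. That makes 5.

5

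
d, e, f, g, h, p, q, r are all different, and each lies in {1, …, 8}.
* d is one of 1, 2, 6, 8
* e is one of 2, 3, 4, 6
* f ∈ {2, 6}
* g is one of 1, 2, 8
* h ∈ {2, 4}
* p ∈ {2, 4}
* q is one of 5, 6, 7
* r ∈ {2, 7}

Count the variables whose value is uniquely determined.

4

The 8 variables draw from only 8 values {1, 2, 3, 4, 5, 6, 7, 8}, so each is used; only e can be 3, hence e = 3.
The 7 still-open variables together cover exactly {1, 2, 4, 5, 6, 7, 8} — 7 values for 7 variables — and 5 appears only in q's list, so q = 5.
The 6 still-open variables together cover exactly {1, 2, 4, 6, 7, 8} — 6 values for 6 variables — and 7 appears only in r's list, so r = 7.
h and p share exactly the 2 values {2, 4}; by pigeonhole those values go to them, so strike 2, 4 from d, f, g.
f has just one choice, so f = 6. Eliminate 6 elsewhere: d.
Determined: e=3, f=6, q=5, r=7. The other variables each still have more than one consistent value. That makes 4.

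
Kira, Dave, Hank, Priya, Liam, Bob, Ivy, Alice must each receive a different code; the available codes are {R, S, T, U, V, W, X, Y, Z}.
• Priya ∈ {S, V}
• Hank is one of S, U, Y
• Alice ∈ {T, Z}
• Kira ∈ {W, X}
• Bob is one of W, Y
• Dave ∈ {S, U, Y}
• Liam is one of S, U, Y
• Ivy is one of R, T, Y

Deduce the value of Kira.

The 3 variables Dave, Hank, Liam are confined to {S, U, Y}, which locks those values in; drop them from Priya, Bob, Ivy.
That leaves Priya = V.
That leaves Bob = W. Eliminate W elsewhere: Kira.
So Kira = X.

X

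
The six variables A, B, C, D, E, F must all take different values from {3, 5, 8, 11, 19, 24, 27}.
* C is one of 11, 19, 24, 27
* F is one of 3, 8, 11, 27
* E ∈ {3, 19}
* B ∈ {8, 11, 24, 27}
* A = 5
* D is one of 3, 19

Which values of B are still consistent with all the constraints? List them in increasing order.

A must be 5 (only option left).
D and E between them cover only {3, 19} — a naked pair. Remove those values from C, F.
No further eliminations apply; B can still be any of 8, 11, 24, 27.

8, 11, 24, 27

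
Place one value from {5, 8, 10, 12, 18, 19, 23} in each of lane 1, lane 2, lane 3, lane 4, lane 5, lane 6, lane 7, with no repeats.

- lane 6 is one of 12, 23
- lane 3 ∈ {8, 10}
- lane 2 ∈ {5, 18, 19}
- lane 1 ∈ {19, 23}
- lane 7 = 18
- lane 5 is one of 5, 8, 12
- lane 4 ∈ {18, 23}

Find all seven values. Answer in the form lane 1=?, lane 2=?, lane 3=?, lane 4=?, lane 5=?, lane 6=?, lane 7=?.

lane 7 must be 18 (only option left). Eliminate 18 elsewhere: lane 2, lane 4.
lane 4 must be 23 (only option left). Strike 23 from lane 1, lane 6.
lane 6's domain is down to {12}, so lane 6 = 12. So lane 5 can't be 12.
That leaves lane 1 = 19. So lane 2 can't be 19.
That leaves lane 2 = 5. Remove 5 from lane 5.
lane 5 has just one choice, so lane 5 = 8. Remove 8 from lane 3.
lane 3's domain is down to {10}, so lane 3 = 10.

lane 1=19, lane 2=5, lane 3=10, lane 4=23, lane 5=8, lane 6=12, lane 7=18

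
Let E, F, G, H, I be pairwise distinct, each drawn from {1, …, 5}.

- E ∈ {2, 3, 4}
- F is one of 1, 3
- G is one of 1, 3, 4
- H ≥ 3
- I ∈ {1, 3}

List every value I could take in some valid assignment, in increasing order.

The 5 variables together cover exactly {1, 2, 3, 4, 5} — 5 values for 5 variables — and 2 appears only in E's list, so E = 2.
The 4 still-open variables together cover exactly {1, 3, 4, 5} — 4 values for 4 variables — and 5 appears only in H's list, so H = 5.
The 3 still-open variables draw from only 3 values {1, 3, 4}, so each is used; only G can be 4, hence G = 4.
No further eliminations apply; I can still be any of 1, 3.

1, 3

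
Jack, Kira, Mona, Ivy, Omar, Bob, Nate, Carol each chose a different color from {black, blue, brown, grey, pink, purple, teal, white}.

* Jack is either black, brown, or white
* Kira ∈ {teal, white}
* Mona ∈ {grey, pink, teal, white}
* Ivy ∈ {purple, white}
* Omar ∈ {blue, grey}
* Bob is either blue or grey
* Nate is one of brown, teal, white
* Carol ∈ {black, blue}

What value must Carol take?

The 8 variables draw from only 8 values {black, blue, brown, grey, pink, purple, teal, white}, so each is used; only Mona can be pink, hence Mona = pink.
Among the 7 still-open variables, purple fits only Ivy (and all 7 values in {black, blue, brown, grey, purple, teal, white} must be used), so Ivy = purple.
Omar and Bob between them cover only {blue, grey} — a naked pair. Remove those values from Carol.
So Carol = black.

black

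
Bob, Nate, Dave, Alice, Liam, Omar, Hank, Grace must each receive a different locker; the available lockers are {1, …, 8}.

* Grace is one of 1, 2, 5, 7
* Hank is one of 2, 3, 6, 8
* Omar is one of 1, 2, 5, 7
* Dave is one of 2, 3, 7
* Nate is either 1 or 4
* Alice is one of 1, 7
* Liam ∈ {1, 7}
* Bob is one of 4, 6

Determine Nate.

4

The 8 variables together cover exactly {1, 2, 3, 4, 5, 6, 7, 8} — 8 values for 8 variables — and 8 appears only in Hank's list, so Hank = 8.
The 7 still-open variables draw from only 7 values {1, 2, 3, 4, 5, 6, 7}, so each is used; only Dave can be 3, hence Dave = 3.
The 6 still-open variables draw from only 6 values {1, 2, 4, 5, 6, 7}, so each is used; only Bob can be 6, hence Bob = 6.
The 5 still-open variables draw from only 5 values {1, 2, 4, 5, 7}, so each is used; only Nate can be 4, hence Nate = 4.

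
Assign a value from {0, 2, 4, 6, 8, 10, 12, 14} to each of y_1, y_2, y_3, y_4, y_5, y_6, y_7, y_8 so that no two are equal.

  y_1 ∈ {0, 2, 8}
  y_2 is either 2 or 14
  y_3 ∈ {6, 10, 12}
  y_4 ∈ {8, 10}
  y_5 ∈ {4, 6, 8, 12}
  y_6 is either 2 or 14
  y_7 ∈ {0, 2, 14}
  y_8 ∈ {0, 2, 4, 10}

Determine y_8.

The 2 variables y_2 and y_6 are confined to {2, 14}, which locks those values in; drop them from y_1, y_7, y_8.
y_7's domain is down to {0}, so y_7 = 0. So y_1, y_8 can't be 0.
y_1's domain is down to {8}, so y_1 = 8. Remove 8 from y_4, y_5.
y_4's domain is down to {10}, so y_4 = 10. Strike 10 from y_3, y_8.
So y_8 = 4.

4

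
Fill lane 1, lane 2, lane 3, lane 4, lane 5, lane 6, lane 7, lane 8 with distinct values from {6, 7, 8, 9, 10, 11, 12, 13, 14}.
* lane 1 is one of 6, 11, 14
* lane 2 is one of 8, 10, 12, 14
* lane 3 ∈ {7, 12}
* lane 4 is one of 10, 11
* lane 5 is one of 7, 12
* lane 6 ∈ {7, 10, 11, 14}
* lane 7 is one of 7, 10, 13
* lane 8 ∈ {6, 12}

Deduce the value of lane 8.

6

The 8 variables together cover exactly {6, 7, 8, 10, 11, 12, 13, 14} — 8 values for 8 variables — and 8 appears only in lane 2's list, so lane 2 = 8.
The 7 still-open variables draw from only 7 values {6, 7, 10, 11, 12, 13, 14}, so each is used; only lane 7 can be 13, hence lane 7 = 13.
lane 3 and lane 5 between them cover only {7, 12} — a naked pair. Remove those values from lane 6, lane 8.
So lane 8 = 6.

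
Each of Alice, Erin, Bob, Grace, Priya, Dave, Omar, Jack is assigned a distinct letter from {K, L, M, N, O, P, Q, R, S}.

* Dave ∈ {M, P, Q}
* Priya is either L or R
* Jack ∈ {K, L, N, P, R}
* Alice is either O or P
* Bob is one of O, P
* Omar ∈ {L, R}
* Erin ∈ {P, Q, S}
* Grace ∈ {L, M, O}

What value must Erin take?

S

The 2 variables Alice and Bob are confined to {O, P}, which locks those values in; drop them from Erin, Grace, Dave, Jack.
Priya and Omar between them cover only {L, R} — a naked pair. Remove those values from Grace, Jack.
Grace must be M (only option left). Strike M from Dave.
Dave's domain is down to {Q}, so Dave = Q. Strike Q from Erin.
So Erin = S.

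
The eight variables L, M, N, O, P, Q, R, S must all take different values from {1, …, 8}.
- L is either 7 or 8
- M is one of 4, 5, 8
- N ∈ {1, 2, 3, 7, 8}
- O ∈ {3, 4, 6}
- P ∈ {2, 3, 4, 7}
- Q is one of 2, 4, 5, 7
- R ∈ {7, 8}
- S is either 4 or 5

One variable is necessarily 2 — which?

The 8 variables together cover exactly {1, 2, 3, 4, 5, 6, 7, 8} — 8 values for 8 variables — and 1 appears only in N's list, so N = 1.
The 7 still-open variables draw from only 7 values {2, 3, 4, 5, 6, 7, 8}, so each is used; only O can be 6, hence O = 6.
Among the 6 still-open variables, 3 fits only P (and all 6 values in {2, 3, 4, 5, 7, 8} must be used), so P = 3.
The 5 still-open variables together cover exactly {2, 4, 5, 7, 8} — 5 values for 5 variables — and 2 appears only in Q's list, so Q = 2.

Q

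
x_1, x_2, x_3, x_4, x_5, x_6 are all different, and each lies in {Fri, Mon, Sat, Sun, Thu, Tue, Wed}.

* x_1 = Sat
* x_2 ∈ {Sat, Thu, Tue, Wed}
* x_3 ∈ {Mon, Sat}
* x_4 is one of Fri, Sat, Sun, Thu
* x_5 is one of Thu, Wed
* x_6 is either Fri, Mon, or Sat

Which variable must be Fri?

x_1 has just one choice, so x_1 = Sat. Remove Sat from x_2, x_3, x_4, x_6.
x_3 has just one choice, so x_3 = Mon. Strike Mon from x_6.
So Fri goes to x_6.

x_6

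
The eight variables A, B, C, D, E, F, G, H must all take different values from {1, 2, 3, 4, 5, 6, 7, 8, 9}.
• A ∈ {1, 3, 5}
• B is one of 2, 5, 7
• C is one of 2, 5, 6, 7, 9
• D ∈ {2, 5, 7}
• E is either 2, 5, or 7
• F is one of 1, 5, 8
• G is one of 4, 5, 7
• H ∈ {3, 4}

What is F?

8

B, D, E share exactly the 3 values {2, 5, 7}; by pigeonhole those values go to them, so strike 2, 5, 7 from A, C, F, G.
G must be 4 (only option left). Remove 4 from H.
That leaves H = 3. Remove 3 from A.
A must be 1 (only option left). Eliminate 1 elsewhere: F.
So F = 8.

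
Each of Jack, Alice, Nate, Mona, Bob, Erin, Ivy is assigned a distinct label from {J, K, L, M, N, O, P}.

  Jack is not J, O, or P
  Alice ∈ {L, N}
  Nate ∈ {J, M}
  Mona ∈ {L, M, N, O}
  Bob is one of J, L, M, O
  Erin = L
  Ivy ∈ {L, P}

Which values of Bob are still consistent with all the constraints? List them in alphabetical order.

Erin has just one choice, so Erin = L. Eliminate L elsewhere: Jack, Alice, Mona, Bob, Ivy.
Ivy's domain is down to {P}, so Ivy = P.
Alice must be N (only option left). Strike N from Jack, Mona.
The 4 still-open variables draw from only 4 values {J, K, M, O}, so each is used; only Jack can be K, hence Jack = K.
No further eliminations apply; Bob can still be any of J, M, O.

J, M, O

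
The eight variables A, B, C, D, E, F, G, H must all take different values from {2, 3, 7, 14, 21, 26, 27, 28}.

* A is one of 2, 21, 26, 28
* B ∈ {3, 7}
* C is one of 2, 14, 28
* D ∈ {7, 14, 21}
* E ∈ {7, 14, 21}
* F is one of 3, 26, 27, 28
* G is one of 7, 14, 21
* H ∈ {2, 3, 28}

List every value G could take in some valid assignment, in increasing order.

The 8 variables draw from only 8 values {2, 3, 7, 14, 21, 26, 27, 28}, so each is used; only F can be 27, hence F = 27.
The 7 still-open variables together cover exactly {2, 3, 7, 14, 21, 26, 28} — 7 values for 7 variables — and 26 appears only in A's list, so A = 26.
D, E, G between them cover only {7, 14, 21} — a naked triple. Remove those values from B, C.
B must be 3 (only option left). Eliminate 3 elsewhere: H.
No further eliminations apply; G can still be any of 7, 14, 21.

7, 14, 21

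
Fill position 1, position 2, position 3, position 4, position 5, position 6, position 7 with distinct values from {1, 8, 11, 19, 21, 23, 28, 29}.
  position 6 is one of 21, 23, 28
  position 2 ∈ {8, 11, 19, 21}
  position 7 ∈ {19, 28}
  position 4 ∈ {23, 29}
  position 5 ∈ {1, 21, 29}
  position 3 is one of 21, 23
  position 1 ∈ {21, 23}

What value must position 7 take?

19

The 2 variables position 1 and position 3 are confined to {21, 23}, which locks those values in; drop them from position 2, position 4, position 5, position 6.
position 4's domain is down to {29}, so position 4 = 29. So position 5 can't be 29.
position 5's domain is down to {1}, so position 5 = 1.
That leaves position 6 = 28. Eliminate 28 elsewhere: position 7.
So position 7 = 19.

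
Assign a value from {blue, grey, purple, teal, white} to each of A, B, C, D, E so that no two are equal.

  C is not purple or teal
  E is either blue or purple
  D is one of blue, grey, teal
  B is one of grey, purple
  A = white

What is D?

A has just one choice, so A = white. So C can't be white.
Among the 4 still-open variables, teal fits only D (and all 4 values in {blue, grey, purple, teal} must be used), so D = teal.

teal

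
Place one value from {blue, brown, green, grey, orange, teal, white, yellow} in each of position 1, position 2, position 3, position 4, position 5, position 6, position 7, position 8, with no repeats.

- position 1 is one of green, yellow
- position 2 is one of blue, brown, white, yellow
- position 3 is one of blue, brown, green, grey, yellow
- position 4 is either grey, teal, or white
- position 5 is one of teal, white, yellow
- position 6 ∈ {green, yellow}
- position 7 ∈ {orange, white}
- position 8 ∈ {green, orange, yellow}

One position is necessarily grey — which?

position 4

position 1 and position 6 between them cover only {green, yellow} — a naked pair. Remove those values from position 2, position 3, position 5, position 8.
position 8 has just one choice, so position 8 = orange. So position 7 can't be orange.
That leaves position 7 = white. So position 2, position 4, position 5 can't be white.
position 5 must be teal (only option left). So position 4 can't be teal.
So grey goes to position 4.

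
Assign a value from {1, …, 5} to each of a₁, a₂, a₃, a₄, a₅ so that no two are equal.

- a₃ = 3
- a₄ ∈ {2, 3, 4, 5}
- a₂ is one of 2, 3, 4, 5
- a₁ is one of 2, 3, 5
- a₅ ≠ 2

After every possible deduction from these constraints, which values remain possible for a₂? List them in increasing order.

2, 4, 5

a₃'s domain is down to {3}, so a₃ = 3. Strike 3 from a₁, a₂, a₄, a₅.
Among the 4 still-open variables, 1 fits only a₅ (and all 4 values in {1, 2, 4, 5} must be used), so a₅ = 1.
No further eliminations apply; a₂ can still be any of 2, 4, 5.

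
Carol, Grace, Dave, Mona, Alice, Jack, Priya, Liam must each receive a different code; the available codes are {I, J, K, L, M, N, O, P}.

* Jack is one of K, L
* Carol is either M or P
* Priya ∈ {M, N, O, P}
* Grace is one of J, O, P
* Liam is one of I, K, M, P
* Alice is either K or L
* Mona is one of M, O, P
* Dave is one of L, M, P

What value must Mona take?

O

The 8 variables draw from only 8 values {I, J, K, L, M, N, O, P}, so each is used; only Liam can be I, hence Liam = I.
Among the 7 still-open variables, J fits only Grace (and all 7 values in {J, K, L, M, N, O, P} must be used), so Grace = J.
The 6 still-open variables together cover exactly {K, L, M, N, O, P} — 6 values for 6 variables — and N appears only in Priya's list, so Priya = N.
The 5 still-open variables together cover exactly {K, L, M, O, P} — 5 values for 5 variables — and O appears only in Mona's list, so Mona = O.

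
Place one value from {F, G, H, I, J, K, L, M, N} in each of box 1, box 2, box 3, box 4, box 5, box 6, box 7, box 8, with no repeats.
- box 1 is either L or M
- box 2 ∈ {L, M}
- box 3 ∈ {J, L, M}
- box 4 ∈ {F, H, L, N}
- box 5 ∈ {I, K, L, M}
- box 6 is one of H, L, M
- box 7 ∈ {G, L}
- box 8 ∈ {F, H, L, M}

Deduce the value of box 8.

box 1 and box 2 share exactly the 2 values {L, M}; by pigeonhole those values go to them, so strike L, M from box 3, box 4, box 5, box 6, box 7, box 8.
box 3 has just one choice, so box 3 = J.
That leaves box 6 = H. Eliminate H elsewhere: box 4, box 8.
So box 8 = F.

F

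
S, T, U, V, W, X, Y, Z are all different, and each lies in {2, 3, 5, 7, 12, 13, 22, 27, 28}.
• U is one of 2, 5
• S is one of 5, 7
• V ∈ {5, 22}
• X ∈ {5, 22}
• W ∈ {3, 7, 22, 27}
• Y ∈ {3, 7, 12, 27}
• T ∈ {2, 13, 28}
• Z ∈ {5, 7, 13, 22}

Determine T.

V and X share exactly the 2 values {5, 22}; by pigeonhole those values go to them, so strike 5, 22 from S, U, W, Z.
S's domain is down to {7}, so S = 7. Remove 7 from W, Y, Z.
U must be 2 (only option left). Strike 2 from T.
That leaves Z = 13. Eliminate 13 elsewhere: T.
So T = 28.

28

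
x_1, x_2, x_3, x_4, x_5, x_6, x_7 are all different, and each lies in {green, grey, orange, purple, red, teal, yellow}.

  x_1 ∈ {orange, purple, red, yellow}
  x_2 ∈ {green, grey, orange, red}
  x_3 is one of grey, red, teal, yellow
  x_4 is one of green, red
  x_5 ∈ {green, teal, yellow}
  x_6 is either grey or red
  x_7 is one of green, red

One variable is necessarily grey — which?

x_6

The 7 variables together cover exactly {green, grey, orange, purple, red, teal, yellow} — 7 values for 7 variables — and purple appears only in x_1's list, so x_1 = purple.
The 6 still-open variables together cover exactly {green, grey, orange, red, teal, yellow} — 6 values for 6 variables — and orange appears only in x_2's list, so x_2 = orange.
x_4 and x_7 between them cover only {green, red} — a naked pair. Remove those values from x_3, x_5, x_6.
So grey goes to x_6.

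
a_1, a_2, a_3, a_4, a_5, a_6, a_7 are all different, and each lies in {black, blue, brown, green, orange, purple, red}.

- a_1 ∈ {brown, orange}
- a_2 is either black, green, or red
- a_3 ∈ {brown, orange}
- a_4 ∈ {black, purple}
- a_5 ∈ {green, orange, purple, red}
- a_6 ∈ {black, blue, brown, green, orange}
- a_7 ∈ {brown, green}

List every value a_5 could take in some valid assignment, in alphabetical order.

purple, red

The 7 variables draw from only 7 values {black, blue, brown, green, orange, purple, red}, so each is used; only a_6 can be blue, hence a_6 = blue.
The 2 variables a_1 and a_3 are confined to {brown, orange}, which locks those values in; drop them from a_5, a_7.
a_7's domain is down to {green}, so a_7 = green. So a_2, a_5 can't be green.
No further eliminations apply; a_5 can still be any of purple, red.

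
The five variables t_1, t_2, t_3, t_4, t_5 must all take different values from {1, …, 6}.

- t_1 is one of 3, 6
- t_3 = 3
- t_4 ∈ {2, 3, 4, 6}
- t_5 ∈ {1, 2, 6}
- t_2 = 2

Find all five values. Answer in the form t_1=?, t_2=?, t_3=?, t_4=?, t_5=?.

t_1=6, t_2=2, t_3=3, t_4=4, t_5=1

t_2 must be 2 (only option left). So t_4, t_5 can't be 2.
t_3's domain is down to {3}, so t_3 = 3. Eliminate 3 elsewhere: t_1, t_4.
t_1's domain is down to {6}, so t_1 = 6. So t_4, t_5 can't be 6.
t_4's domain is down to {4}, so t_4 = 4.
That leaves t_5 = 1.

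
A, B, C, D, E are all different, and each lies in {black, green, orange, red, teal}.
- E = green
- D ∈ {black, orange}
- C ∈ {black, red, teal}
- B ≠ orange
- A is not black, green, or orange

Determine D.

orange

E's domain is down to {green}, so E = green. Strike green from B.
Among the 4 still-open variables, orange fits only D (and all 4 values in {black, orange, red, teal} must be used), so D = orange.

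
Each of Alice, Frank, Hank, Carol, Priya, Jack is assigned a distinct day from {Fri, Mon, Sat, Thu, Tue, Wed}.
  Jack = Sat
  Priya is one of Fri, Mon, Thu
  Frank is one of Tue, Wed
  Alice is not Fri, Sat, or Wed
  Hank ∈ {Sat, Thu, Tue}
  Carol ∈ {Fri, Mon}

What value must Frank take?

Wed

Jack must be Sat (only option left). Strike Sat from Hank.
Among the 5 still-open variables, Wed fits only Frank (and all 5 values in {Fri, Mon, Thu, Tue, Wed} must be used), so Frank = Wed.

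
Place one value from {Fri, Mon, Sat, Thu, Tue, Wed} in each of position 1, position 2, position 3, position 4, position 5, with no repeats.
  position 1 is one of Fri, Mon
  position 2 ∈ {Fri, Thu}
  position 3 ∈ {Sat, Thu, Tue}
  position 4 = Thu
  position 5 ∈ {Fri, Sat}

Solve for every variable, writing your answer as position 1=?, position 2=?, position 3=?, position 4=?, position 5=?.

position 1=Mon, position 2=Fri, position 3=Tue, position 4=Thu, position 5=Sat

position 4's domain is down to {Thu}, so position 4 = Thu. Strike Thu from position 2, position 3.
position 2 must be Fri (only option left). Eliminate Fri elsewhere: position 1, position 5.
That leaves position 5 = Sat. Eliminate Sat elsewhere: position 3.
That leaves position 1 = Mon.
position 3's domain is down to {Tue}, so position 3 = Tue.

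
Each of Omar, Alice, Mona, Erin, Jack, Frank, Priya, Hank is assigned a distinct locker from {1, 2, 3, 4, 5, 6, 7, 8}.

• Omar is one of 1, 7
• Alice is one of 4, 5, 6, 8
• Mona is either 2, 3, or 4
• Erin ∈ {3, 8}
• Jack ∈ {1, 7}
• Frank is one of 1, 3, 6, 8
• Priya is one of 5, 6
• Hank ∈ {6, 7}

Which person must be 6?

Hank

Among the 8 variables, 2 fits only Mona (and all 8 values in {1, 2, 3, 4, 5, 6, 7, 8} must be used), so Mona = 2.
The 7 still-open variables draw from only 7 values {1, 3, 4, 5, 6, 7, 8}, so each is used; only Alice can be 4, hence Alice = 4.
The 6 still-open variables draw from only 6 values {1, 3, 5, 6, 7, 8}, so each is used; only Priya can be 5, hence Priya = 5.
Omar and Jack share exactly the 2 values {1, 7}; by pigeonhole those values go to them, so strike 1, 7 from Frank, Hank.
So 6 goes to Hank.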